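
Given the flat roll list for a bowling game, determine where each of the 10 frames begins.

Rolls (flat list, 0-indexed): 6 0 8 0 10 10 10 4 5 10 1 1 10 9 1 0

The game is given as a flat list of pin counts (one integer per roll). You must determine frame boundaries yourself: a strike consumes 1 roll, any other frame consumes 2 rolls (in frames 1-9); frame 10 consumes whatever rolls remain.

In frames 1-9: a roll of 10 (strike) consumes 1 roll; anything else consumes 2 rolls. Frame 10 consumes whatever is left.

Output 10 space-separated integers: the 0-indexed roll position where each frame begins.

Answer: 0 2 4 5 6 7 9 10 12 13

Derivation:
Frame 1 starts at roll index 0: rolls=6,0 (sum=6), consumes 2 rolls
Frame 2 starts at roll index 2: rolls=8,0 (sum=8), consumes 2 rolls
Frame 3 starts at roll index 4: roll=10 (strike), consumes 1 roll
Frame 4 starts at roll index 5: roll=10 (strike), consumes 1 roll
Frame 5 starts at roll index 6: roll=10 (strike), consumes 1 roll
Frame 6 starts at roll index 7: rolls=4,5 (sum=9), consumes 2 rolls
Frame 7 starts at roll index 9: roll=10 (strike), consumes 1 roll
Frame 8 starts at roll index 10: rolls=1,1 (sum=2), consumes 2 rolls
Frame 9 starts at roll index 12: roll=10 (strike), consumes 1 roll
Frame 10 starts at roll index 13: 3 remaining rolls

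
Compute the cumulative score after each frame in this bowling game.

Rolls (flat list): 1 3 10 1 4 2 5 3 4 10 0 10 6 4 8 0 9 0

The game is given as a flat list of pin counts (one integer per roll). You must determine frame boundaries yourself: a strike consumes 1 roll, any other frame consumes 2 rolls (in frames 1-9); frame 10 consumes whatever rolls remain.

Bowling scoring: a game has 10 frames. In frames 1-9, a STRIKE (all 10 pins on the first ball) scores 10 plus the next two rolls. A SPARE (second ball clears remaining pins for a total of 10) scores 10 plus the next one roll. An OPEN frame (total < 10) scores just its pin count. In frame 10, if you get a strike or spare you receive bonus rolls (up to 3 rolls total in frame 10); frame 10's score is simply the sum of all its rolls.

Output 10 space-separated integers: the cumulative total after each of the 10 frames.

Frame 1: OPEN (1+3=4). Cumulative: 4
Frame 2: STRIKE. 10 + next two rolls (1+4) = 15. Cumulative: 19
Frame 3: OPEN (1+4=5). Cumulative: 24
Frame 4: OPEN (2+5=7). Cumulative: 31
Frame 5: OPEN (3+4=7). Cumulative: 38
Frame 6: STRIKE. 10 + next two rolls (0+10) = 20. Cumulative: 58
Frame 7: SPARE (0+10=10). 10 + next roll (6) = 16. Cumulative: 74
Frame 8: SPARE (6+4=10). 10 + next roll (8) = 18. Cumulative: 92
Frame 9: OPEN (8+0=8). Cumulative: 100
Frame 10: OPEN. Sum of all frame-10 rolls (9+0) = 9. Cumulative: 109

Answer: 4 19 24 31 38 58 74 92 100 109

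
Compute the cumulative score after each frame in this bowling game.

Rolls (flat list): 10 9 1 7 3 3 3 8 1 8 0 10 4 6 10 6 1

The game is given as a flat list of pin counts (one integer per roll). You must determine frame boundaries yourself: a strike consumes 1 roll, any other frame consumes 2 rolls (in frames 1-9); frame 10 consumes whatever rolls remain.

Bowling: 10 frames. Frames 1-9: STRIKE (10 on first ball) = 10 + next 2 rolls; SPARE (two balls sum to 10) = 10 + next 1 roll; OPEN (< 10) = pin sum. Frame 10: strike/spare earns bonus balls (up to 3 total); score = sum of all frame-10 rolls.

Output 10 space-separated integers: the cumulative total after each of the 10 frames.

Answer: 20 37 50 56 65 73 93 113 130 137

Derivation:
Frame 1: STRIKE. 10 + next two rolls (9+1) = 20. Cumulative: 20
Frame 2: SPARE (9+1=10). 10 + next roll (7) = 17. Cumulative: 37
Frame 3: SPARE (7+3=10). 10 + next roll (3) = 13. Cumulative: 50
Frame 4: OPEN (3+3=6). Cumulative: 56
Frame 5: OPEN (8+1=9). Cumulative: 65
Frame 6: OPEN (8+0=8). Cumulative: 73
Frame 7: STRIKE. 10 + next two rolls (4+6) = 20. Cumulative: 93
Frame 8: SPARE (4+6=10). 10 + next roll (10) = 20. Cumulative: 113
Frame 9: STRIKE. 10 + next two rolls (6+1) = 17. Cumulative: 130
Frame 10: OPEN. Sum of all frame-10 rolls (6+1) = 7. Cumulative: 137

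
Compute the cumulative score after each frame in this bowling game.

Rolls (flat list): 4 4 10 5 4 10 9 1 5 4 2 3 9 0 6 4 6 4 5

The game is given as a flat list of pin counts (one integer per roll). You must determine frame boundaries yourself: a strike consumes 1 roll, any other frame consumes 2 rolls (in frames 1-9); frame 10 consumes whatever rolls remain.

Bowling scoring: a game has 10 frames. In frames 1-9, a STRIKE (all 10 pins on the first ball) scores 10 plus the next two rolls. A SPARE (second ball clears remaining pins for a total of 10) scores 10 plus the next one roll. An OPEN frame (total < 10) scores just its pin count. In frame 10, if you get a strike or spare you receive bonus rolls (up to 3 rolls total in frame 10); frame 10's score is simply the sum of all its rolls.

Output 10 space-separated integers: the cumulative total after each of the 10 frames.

Frame 1: OPEN (4+4=8). Cumulative: 8
Frame 2: STRIKE. 10 + next two rolls (5+4) = 19. Cumulative: 27
Frame 3: OPEN (5+4=9). Cumulative: 36
Frame 4: STRIKE. 10 + next two rolls (9+1) = 20. Cumulative: 56
Frame 5: SPARE (9+1=10). 10 + next roll (5) = 15. Cumulative: 71
Frame 6: OPEN (5+4=9). Cumulative: 80
Frame 7: OPEN (2+3=5). Cumulative: 85
Frame 8: OPEN (9+0=9). Cumulative: 94
Frame 9: SPARE (6+4=10). 10 + next roll (6) = 16. Cumulative: 110
Frame 10: SPARE. Sum of all frame-10 rolls (6+4+5) = 15. Cumulative: 125

Answer: 8 27 36 56 71 80 85 94 110 125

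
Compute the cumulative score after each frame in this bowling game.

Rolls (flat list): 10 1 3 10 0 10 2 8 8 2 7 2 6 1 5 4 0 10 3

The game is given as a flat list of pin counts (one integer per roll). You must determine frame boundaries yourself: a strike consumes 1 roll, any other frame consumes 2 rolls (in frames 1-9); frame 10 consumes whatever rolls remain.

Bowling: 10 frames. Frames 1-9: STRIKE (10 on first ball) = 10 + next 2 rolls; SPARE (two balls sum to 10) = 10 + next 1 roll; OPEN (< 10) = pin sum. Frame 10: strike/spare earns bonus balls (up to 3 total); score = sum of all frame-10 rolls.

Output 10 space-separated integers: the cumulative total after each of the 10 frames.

Answer: 14 18 38 50 68 85 94 101 110 123

Derivation:
Frame 1: STRIKE. 10 + next two rolls (1+3) = 14. Cumulative: 14
Frame 2: OPEN (1+3=4). Cumulative: 18
Frame 3: STRIKE. 10 + next two rolls (0+10) = 20. Cumulative: 38
Frame 4: SPARE (0+10=10). 10 + next roll (2) = 12. Cumulative: 50
Frame 5: SPARE (2+8=10). 10 + next roll (8) = 18. Cumulative: 68
Frame 6: SPARE (8+2=10). 10 + next roll (7) = 17. Cumulative: 85
Frame 7: OPEN (7+2=9). Cumulative: 94
Frame 8: OPEN (6+1=7). Cumulative: 101
Frame 9: OPEN (5+4=9). Cumulative: 110
Frame 10: SPARE. Sum of all frame-10 rolls (0+10+3) = 13. Cumulative: 123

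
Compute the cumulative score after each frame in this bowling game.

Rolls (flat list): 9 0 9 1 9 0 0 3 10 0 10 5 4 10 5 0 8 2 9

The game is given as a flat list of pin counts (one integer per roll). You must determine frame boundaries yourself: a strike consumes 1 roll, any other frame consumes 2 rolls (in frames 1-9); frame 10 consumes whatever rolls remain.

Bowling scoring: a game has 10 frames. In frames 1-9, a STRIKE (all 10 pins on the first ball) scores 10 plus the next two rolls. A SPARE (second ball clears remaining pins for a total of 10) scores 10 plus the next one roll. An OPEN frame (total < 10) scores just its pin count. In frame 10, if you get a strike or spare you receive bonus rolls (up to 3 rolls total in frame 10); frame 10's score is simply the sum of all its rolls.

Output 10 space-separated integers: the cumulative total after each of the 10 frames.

Answer: 9 28 37 40 60 75 84 99 104 123

Derivation:
Frame 1: OPEN (9+0=9). Cumulative: 9
Frame 2: SPARE (9+1=10). 10 + next roll (9) = 19. Cumulative: 28
Frame 3: OPEN (9+0=9). Cumulative: 37
Frame 4: OPEN (0+3=3). Cumulative: 40
Frame 5: STRIKE. 10 + next two rolls (0+10) = 20. Cumulative: 60
Frame 6: SPARE (0+10=10). 10 + next roll (5) = 15. Cumulative: 75
Frame 7: OPEN (5+4=9). Cumulative: 84
Frame 8: STRIKE. 10 + next two rolls (5+0) = 15. Cumulative: 99
Frame 9: OPEN (5+0=5). Cumulative: 104
Frame 10: SPARE. Sum of all frame-10 rolls (8+2+9) = 19. Cumulative: 123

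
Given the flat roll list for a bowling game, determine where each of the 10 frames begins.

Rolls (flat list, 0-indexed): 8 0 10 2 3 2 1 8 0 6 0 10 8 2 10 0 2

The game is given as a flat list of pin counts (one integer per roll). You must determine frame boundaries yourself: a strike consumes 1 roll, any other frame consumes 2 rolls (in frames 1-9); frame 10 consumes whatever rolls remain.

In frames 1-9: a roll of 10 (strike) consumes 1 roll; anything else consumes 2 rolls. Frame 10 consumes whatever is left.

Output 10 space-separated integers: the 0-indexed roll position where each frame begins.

Frame 1 starts at roll index 0: rolls=8,0 (sum=8), consumes 2 rolls
Frame 2 starts at roll index 2: roll=10 (strike), consumes 1 roll
Frame 3 starts at roll index 3: rolls=2,3 (sum=5), consumes 2 rolls
Frame 4 starts at roll index 5: rolls=2,1 (sum=3), consumes 2 rolls
Frame 5 starts at roll index 7: rolls=8,0 (sum=8), consumes 2 rolls
Frame 6 starts at roll index 9: rolls=6,0 (sum=6), consumes 2 rolls
Frame 7 starts at roll index 11: roll=10 (strike), consumes 1 roll
Frame 8 starts at roll index 12: rolls=8,2 (sum=10), consumes 2 rolls
Frame 9 starts at roll index 14: roll=10 (strike), consumes 1 roll
Frame 10 starts at roll index 15: 2 remaining rolls

Answer: 0 2 3 5 7 9 11 12 14 15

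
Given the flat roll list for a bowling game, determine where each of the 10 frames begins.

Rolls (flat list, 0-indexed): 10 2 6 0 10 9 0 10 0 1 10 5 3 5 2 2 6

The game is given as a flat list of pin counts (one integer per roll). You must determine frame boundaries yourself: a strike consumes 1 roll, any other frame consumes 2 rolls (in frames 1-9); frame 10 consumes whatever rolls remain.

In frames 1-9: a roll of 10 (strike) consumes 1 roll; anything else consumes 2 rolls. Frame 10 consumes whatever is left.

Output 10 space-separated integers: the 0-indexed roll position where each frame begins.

Frame 1 starts at roll index 0: roll=10 (strike), consumes 1 roll
Frame 2 starts at roll index 1: rolls=2,6 (sum=8), consumes 2 rolls
Frame 3 starts at roll index 3: rolls=0,10 (sum=10), consumes 2 rolls
Frame 4 starts at roll index 5: rolls=9,0 (sum=9), consumes 2 rolls
Frame 5 starts at roll index 7: roll=10 (strike), consumes 1 roll
Frame 6 starts at roll index 8: rolls=0,1 (sum=1), consumes 2 rolls
Frame 7 starts at roll index 10: roll=10 (strike), consumes 1 roll
Frame 8 starts at roll index 11: rolls=5,3 (sum=8), consumes 2 rolls
Frame 9 starts at roll index 13: rolls=5,2 (sum=7), consumes 2 rolls
Frame 10 starts at roll index 15: 2 remaining rolls

Answer: 0 1 3 5 7 8 10 11 13 15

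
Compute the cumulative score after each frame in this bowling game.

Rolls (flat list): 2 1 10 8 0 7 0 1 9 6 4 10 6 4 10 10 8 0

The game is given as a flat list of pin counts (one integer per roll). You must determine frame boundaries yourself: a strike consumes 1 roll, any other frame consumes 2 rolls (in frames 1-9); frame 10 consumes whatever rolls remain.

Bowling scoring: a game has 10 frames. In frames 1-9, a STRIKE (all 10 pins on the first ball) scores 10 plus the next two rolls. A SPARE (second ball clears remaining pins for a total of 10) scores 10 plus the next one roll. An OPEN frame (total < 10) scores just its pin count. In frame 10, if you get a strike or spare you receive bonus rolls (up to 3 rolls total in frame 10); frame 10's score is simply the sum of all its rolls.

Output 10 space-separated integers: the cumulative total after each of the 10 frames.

Frame 1: OPEN (2+1=3). Cumulative: 3
Frame 2: STRIKE. 10 + next two rolls (8+0) = 18. Cumulative: 21
Frame 3: OPEN (8+0=8). Cumulative: 29
Frame 4: OPEN (7+0=7). Cumulative: 36
Frame 5: SPARE (1+9=10). 10 + next roll (6) = 16. Cumulative: 52
Frame 6: SPARE (6+4=10). 10 + next roll (10) = 20. Cumulative: 72
Frame 7: STRIKE. 10 + next two rolls (6+4) = 20. Cumulative: 92
Frame 8: SPARE (6+4=10). 10 + next roll (10) = 20. Cumulative: 112
Frame 9: STRIKE. 10 + next two rolls (10+8) = 28. Cumulative: 140
Frame 10: STRIKE. Sum of all frame-10 rolls (10+8+0) = 18. Cumulative: 158

Answer: 3 21 29 36 52 72 92 112 140 158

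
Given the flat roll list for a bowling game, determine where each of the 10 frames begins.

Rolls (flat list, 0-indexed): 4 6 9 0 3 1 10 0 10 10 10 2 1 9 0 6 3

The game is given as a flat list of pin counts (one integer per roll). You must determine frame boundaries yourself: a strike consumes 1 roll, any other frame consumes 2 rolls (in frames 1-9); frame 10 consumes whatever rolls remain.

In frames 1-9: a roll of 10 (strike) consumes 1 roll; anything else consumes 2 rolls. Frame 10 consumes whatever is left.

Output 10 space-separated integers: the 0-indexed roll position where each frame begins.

Answer: 0 2 4 6 7 9 10 11 13 15

Derivation:
Frame 1 starts at roll index 0: rolls=4,6 (sum=10), consumes 2 rolls
Frame 2 starts at roll index 2: rolls=9,0 (sum=9), consumes 2 rolls
Frame 3 starts at roll index 4: rolls=3,1 (sum=4), consumes 2 rolls
Frame 4 starts at roll index 6: roll=10 (strike), consumes 1 roll
Frame 5 starts at roll index 7: rolls=0,10 (sum=10), consumes 2 rolls
Frame 6 starts at roll index 9: roll=10 (strike), consumes 1 roll
Frame 7 starts at roll index 10: roll=10 (strike), consumes 1 roll
Frame 8 starts at roll index 11: rolls=2,1 (sum=3), consumes 2 rolls
Frame 9 starts at roll index 13: rolls=9,0 (sum=9), consumes 2 rolls
Frame 10 starts at roll index 15: 2 remaining rolls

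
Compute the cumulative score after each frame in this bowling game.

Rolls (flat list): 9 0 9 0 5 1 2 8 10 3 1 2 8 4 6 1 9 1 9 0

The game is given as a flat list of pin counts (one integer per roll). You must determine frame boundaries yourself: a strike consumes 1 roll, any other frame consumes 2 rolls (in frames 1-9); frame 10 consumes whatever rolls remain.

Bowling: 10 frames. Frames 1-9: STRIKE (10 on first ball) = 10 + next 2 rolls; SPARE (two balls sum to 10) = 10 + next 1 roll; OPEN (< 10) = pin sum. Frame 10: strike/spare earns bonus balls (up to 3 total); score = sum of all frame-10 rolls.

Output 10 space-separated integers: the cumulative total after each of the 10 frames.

Answer: 9 18 24 44 58 62 76 87 98 108

Derivation:
Frame 1: OPEN (9+0=9). Cumulative: 9
Frame 2: OPEN (9+0=9). Cumulative: 18
Frame 3: OPEN (5+1=6). Cumulative: 24
Frame 4: SPARE (2+8=10). 10 + next roll (10) = 20. Cumulative: 44
Frame 5: STRIKE. 10 + next two rolls (3+1) = 14. Cumulative: 58
Frame 6: OPEN (3+1=4). Cumulative: 62
Frame 7: SPARE (2+8=10). 10 + next roll (4) = 14. Cumulative: 76
Frame 8: SPARE (4+6=10). 10 + next roll (1) = 11. Cumulative: 87
Frame 9: SPARE (1+9=10). 10 + next roll (1) = 11. Cumulative: 98
Frame 10: SPARE. Sum of all frame-10 rolls (1+9+0) = 10. Cumulative: 108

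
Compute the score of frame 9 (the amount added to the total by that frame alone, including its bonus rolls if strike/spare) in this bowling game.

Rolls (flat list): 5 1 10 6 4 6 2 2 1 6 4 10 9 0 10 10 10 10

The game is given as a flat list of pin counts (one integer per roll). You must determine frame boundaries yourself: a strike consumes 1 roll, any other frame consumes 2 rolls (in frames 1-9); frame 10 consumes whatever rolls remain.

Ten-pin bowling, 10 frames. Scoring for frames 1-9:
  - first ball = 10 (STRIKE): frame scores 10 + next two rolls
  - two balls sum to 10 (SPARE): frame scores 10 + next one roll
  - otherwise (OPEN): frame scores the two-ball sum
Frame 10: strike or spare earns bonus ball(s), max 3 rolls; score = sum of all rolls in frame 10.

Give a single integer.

Frame 1: OPEN (5+1=6). Cumulative: 6
Frame 2: STRIKE. 10 + next two rolls (6+4) = 20. Cumulative: 26
Frame 3: SPARE (6+4=10). 10 + next roll (6) = 16. Cumulative: 42
Frame 4: OPEN (6+2=8). Cumulative: 50
Frame 5: OPEN (2+1=3). Cumulative: 53
Frame 6: SPARE (6+4=10). 10 + next roll (10) = 20. Cumulative: 73
Frame 7: STRIKE. 10 + next two rolls (9+0) = 19. Cumulative: 92
Frame 8: OPEN (9+0=9). Cumulative: 101
Frame 9: STRIKE. 10 + next two rolls (10+10) = 30. Cumulative: 131
Frame 10: STRIKE. Sum of all frame-10 rolls (10+10+10) = 30. Cumulative: 161

Answer: 30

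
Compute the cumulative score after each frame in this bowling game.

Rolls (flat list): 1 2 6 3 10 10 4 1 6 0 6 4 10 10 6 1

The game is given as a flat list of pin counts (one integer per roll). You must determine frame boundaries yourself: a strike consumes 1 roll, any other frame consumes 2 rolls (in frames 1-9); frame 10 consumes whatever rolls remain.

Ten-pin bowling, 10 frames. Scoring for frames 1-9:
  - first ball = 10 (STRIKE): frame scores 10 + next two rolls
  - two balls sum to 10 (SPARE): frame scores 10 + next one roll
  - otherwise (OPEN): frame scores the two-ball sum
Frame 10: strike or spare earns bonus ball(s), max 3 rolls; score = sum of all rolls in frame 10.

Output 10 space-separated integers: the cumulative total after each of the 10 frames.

Frame 1: OPEN (1+2=3). Cumulative: 3
Frame 2: OPEN (6+3=9). Cumulative: 12
Frame 3: STRIKE. 10 + next two rolls (10+4) = 24. Cumulative: 36
Frame 4: STRIKE. 10 + next two rolls (4+1) = 15. Cumulative: 51
Frame 5: OPEN (4+1=5). Cumulative: 56
Frame 6: OPEN (6+0=6). Cumulative: 62
Frame 7: SPARE (6+4=10). 10 + next roll (10) = 20. Cumulative: 82
Frame 8: STRIKE. 10 + next two rolls (10+6) = 26. Cumulative: 108
Frame 9: STRIKE. 10 + next two rolls (6+1) = 17. Cumulative: 125
Frame 10: OPEN. Sum of all frame-10 rolls (6+1) = 7. Cumulative: 132

Answer: 3 12 36 51 56 62 82 108 125 132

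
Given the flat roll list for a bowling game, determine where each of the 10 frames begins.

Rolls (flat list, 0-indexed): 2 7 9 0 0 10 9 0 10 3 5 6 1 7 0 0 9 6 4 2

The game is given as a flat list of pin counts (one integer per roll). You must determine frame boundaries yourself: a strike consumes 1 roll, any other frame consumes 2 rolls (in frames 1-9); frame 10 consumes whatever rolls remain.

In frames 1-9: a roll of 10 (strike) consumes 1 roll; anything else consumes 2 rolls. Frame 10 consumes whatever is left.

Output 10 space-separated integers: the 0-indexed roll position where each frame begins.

Answer: 0 2 4 6 8 9 11 13 15 17

Derivation:
Frame 1 starts at roll index 0: rolls=2,7 (sum=9), consumes 2 rolls
Frame 2 starts at roll index 2: rolls=9,0 (sum=9), consumes 2 rolls
Frame 3 starts at roll index 4: rolls=0,10 (sum=10), consumes 2 rolls
Frame 4 starts at roll index 6: rolls=9,0 (sum=9), consumes 2 rolls
Frame 5 starts at roll index 8: roll=10 (strike), consumes 1 roll
Frame 6 starts at roll index 9: rolls=3,5 (sum=8), consumes 2 rolls
Frame 7 starts at roll index 11: rolls=6,1 (sum=7), consumes 2 rolls
Frame 8 starts at roll index 13: rolls=7,0 (sum=7), consumes 2 rolls
Frame 9 starts at roll index 15: rolls=0,9 (sum=9), consumes 2 rolls
Frame 10 starts at roll index 17: 3 remaining rolls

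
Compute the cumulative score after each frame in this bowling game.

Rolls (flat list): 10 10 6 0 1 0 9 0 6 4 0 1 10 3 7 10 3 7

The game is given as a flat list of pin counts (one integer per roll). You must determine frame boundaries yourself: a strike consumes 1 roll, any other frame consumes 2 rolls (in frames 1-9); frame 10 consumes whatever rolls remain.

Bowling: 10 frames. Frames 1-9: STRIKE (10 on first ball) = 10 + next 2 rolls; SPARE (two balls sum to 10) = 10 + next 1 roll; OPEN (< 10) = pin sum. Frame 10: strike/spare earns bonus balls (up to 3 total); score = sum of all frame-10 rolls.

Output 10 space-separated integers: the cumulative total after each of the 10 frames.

Answer: 26 42 48 49 58 68 69 89 109 129

Derivation:
Frame 1: STRIKE. 10 + next two rolls (10+6) = 26. Cumulative: 26
Frame 2: STRIKE. 10 + next two rolls (6+0) = 16. Cumulative: 42
Frame 3: OPEN (6+0=6). Cumulative: 48
Frame 4: OPEN (1+0=1). Cumulative: 49
Frame 5: OPEN (9+0=9). Cumulative: 58
Frame 6: SPARE (6+4=10). 10 + next roll (0) = 10. Cumulative: 68
Frame 7: OPEN (0+1=1). Cumulative: 69
Frame 8: STRIKE. 10 + next two rolls (3+7) = 20. Cumulative: 89
Frame 9: SPARE (3+7=10). 10 + next roll (10) = 20. Cumulative: 109
Frame 10: STRIKE. Sum of all frame-10 rolls (10+3+7) = 20. Cumulative: 129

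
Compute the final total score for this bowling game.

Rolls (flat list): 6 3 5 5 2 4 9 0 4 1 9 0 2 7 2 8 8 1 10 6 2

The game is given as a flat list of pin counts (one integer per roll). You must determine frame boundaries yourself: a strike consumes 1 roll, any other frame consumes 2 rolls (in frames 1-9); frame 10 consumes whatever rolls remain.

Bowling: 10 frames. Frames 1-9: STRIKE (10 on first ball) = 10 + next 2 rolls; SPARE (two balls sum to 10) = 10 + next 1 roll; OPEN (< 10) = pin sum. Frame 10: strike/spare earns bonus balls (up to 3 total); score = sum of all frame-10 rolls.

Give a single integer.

Answer: 104

Derivation:
Frame 1: OPEN (6+3=9). Cumulative: 9
Frame 2: SPARE (5+5=10). 10 + next roll (2) = 12. Cumulative: 21
Frame 3: OPEN (2+4=6). Cumulative: 27
Frame 4: OPEN (9+0=9). Cumulative: 36
Frame 5: OPEN (4+1=5). Cumulative: 41
Frame 6: OPEN (9+0=9). Cumulative: 50
Frame 7: OPEN (2+7=9). Cumulative: 59
Frame 8: SPARE (2+8=10). 10 + next roll (8) = 18. Cumulative: 77
Frame 9: OPEN (8+1=9). Cumulative: 86
Frame 10: STRIKE. Sum of all frame-10 rolls (10+6+2) = 18. Cumulative: 104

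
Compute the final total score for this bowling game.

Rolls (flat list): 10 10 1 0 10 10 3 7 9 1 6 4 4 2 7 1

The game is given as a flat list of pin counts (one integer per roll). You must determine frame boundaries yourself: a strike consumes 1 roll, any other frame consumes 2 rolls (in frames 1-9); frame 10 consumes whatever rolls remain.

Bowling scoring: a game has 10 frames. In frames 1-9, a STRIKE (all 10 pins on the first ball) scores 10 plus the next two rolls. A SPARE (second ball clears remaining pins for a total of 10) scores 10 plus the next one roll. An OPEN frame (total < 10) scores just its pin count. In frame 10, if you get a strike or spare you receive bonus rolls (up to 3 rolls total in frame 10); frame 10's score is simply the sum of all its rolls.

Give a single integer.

Frame 1: STRIKE. 10 + next two rolls (10+1) = 21. Cumulative: 21
Frame 2: STRIKE. 10 + next two rolls (1+0) = 11. Cumulative: 32
Frame 3: OPEN (1+0=1). Cumulative: 33
Frame 4: STRIKE. 10 + next two rolls (10+3) = 23. Cumulative: 56
Frame 5: STRIKE. 10 + next two rolls (3+7) = 20. Cumulative: 76
Frame 6: SPARE (3+7=10). 10 + next roll (9) = 19. Cumulative: 95
Frame 7: SPARE (9+1=10). 10 + next roll (6) = 16. Cumulative: 111
Frame 8: SPARE (6+4=10). 10 + next roll (4) = 14. Cumulative: 125
Frame 9: OPEN (4+2=6). Cumulative: 131
Frame 10: OPEN. Sum of all frame-10 rolls (7+1) = 8. Cumulative: 139

Answer: 139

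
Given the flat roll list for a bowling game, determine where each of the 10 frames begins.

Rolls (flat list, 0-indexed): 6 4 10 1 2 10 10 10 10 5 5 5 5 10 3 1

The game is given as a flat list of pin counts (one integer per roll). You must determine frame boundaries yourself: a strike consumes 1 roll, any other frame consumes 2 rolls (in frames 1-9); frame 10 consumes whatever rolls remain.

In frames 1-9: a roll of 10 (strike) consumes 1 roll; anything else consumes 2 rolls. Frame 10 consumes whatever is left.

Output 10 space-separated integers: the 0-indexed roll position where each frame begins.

Answer: 0 2 3 5 6 7 8 9 11 13

Derivation:
Frame 1 starts at roll index 0: rolls=6,4 (sum=10), consumes 2 rolls
Frame 2 starts at roll index 2: roll=10 (strike), consumes 1 roll
Frame 3 starts at roll index 3: rolls=1,2 (sum=3), consumes 2 rolls
Frame 4 starts at roll index 5: roll=10 (strike), consumes 1 roll
Frame 5 starts at roll index 6: roll=10 (strike), consumes 1 roll
Frame 6 starts at roll index 7: roll=10 (strike), consumes 1 roll
Frame 7 starts at roll index 8: roll=10 (strike), consumes 1 roll
Frame 8 starts at roll index 9: rolls=5,5 (sum=10), consumes 2 rolls
Frame 9 starts at roll index 11: rolls=5,5 (sum=10), consumes 2 rolls
Frame 10 starts at roll index 13: 3 remaining rolls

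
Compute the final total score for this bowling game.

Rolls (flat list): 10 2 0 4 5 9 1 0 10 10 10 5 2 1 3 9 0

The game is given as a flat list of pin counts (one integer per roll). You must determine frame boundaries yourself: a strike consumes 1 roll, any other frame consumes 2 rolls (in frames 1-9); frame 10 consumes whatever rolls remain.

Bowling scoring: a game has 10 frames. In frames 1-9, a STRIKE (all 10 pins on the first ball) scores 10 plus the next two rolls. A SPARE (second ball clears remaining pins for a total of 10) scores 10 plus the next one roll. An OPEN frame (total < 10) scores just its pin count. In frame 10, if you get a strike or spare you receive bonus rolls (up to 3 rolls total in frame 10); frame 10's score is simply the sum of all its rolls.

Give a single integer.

Answer: 115

Derivation:
Frame 1: STRIKE. 10 + next two rolls (2+0) = 12. Cumulative: 12
Frame 2: OPEN (2+0=2). Cumulative: 14
Frame 3: OPEN (4+5=9). Cumulative: 23
Frame 4: SPARE (9+1=10). 10 + next roll (0) = 10. Cumulative: 33
Frame 5: SPARE (0+10=10). 10 + next roll (10) = 20. Cumulative: 53
Frame 6: STRIKE. 10 + next two rolls (10+5) = 25. Cumulative: 78
Frame 7: STRIKE. 10 + next two rolls (5+2) = 17. Cumulative: 95
Frame 8: OPEN (5+2=7). Cumulative: 102
Frame 9: OPEN (1+3=4). Cumulative: 106
Frame 10: OPEN. Sum of all frame-10 rolls (9+0) = 9. Cumulative: 115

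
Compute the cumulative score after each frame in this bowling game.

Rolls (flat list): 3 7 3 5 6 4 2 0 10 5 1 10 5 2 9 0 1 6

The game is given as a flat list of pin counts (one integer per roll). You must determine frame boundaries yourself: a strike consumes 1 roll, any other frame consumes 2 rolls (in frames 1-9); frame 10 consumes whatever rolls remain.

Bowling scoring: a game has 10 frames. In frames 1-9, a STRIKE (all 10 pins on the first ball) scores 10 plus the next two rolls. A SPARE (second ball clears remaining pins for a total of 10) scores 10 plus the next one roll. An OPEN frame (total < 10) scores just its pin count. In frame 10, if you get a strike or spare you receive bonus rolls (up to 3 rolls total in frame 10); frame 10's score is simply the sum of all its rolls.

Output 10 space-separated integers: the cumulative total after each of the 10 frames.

Frame 1: SPARE (3+7=10). 10 + next roll (3) = 13. Cumulative: 13
Frame 2: OPEN (3+5=8). Cumulative: 21
Frame 3: SPARE (6+4=10). 10 + next roll (2) = 12. Cumulative: 33
Frame 4: OPEN (2+0=2). Cumulative: 35
Frame 5: STRIKE. 10 + next two rolls (5+1) = 16. Cumulative: 51
Frame 6: OPEN (5+1=6). Cumulative: 57
Frame 7: STRIKE. 10 + next two rolls (5+2) = 17. Cumulative: 74
Frame 8: OPEN (5+2=7). Cumulative: 81
Frame 9: OPEN (9+0=9). Cumulative: 90
Frame 10: OPEN. Sum of all frame-10 rolls (1+6) = 7. Cumulative: 97

Answer: 13 21 33 35 51 57 74 81 90 97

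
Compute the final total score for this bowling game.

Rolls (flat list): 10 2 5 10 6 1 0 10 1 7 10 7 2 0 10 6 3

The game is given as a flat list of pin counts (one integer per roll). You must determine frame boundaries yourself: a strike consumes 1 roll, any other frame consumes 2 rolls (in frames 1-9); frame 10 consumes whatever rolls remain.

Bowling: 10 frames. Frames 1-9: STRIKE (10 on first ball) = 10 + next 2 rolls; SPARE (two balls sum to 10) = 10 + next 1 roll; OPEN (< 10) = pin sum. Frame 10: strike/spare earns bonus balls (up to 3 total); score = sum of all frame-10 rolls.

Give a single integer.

Frame 1: STRIKE. 10 + next two rolls (2+5) = 17. Cumulative: 17
Frame 2: OPEN (2+5=7). Cumulative: 24
Frame 3: STRIKE. 10 + next two rolls (6+1) = 17. Cumulative: 41
Frame 4: OPEN (6+1=7). Cumulative: 48
Frame 5: SPARE (0+10=10). 10 + next roll (1) = 11. Cumulative: 59
Frame 6: OPEN (1+7=8). Cumulative: 67
Frame 7: STRIKE. 10 + next two rolls (7+2) = 19. Cumulative: 86
Frame 8: OPEN (7+2=9). Cumulative: 95
Frame 9: SPARE (0+10=10). 10 + next roll (6) = 16. Cumulative: 111
Frame 10: OPEN. Sum of all frame-10 rolls (6+3) = 9. Cumulative: 120

Answer: 120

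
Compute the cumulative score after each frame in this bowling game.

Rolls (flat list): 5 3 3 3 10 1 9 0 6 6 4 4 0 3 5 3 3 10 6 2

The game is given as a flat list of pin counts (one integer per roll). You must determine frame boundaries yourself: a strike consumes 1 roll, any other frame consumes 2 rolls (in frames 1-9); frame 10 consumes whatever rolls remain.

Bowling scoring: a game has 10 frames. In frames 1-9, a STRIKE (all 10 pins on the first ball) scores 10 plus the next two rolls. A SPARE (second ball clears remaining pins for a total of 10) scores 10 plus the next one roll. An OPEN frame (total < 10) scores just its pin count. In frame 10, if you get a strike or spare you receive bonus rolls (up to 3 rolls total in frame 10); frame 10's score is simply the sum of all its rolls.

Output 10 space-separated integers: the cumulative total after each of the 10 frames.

Frame 1: OPEN (5+3=8). Cumulative: 8
Frame 2: OPEN (3+3=6). Cumulative: 14
Frame 3: STRIKE. 10 + next two rolls (1+9) = 20. Cumulative: 34
Frame 4: SPARE (1+9=10). 10 + next roll (0) = 10. Cumulative: 44
Frame 5: OPEN (0+6=6). Cumulative: 50
Frame 6: SPARE (6+4=10). 10 + next roll (4) = 14. Cumulative: 64
Frame 7: OPEN (4+0=4). Cumulative: 68
Frame 8: OPEN (3+5=8). Cumulative: 76
Frame 9: OPEN (3+3=6). Cumulative: 82
Frame 10: STRIKE. Sum of all frame-10 rolls (10+6+2) = 18. Cumulative: 100

Answer: 8 14 34 44 50 64 68 76 82 100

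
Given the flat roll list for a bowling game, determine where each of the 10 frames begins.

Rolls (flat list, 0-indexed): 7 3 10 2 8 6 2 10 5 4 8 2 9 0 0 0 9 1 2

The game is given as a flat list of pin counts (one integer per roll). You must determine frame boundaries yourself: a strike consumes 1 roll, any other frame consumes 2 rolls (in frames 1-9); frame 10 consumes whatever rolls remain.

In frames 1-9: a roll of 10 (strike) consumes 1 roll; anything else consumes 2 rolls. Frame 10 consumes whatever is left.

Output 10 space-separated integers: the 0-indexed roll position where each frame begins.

Frame 1 starts at roll index 0: rolls=7,3 (sum=10), consumes 2 rolls
Frame 2 starts at roll index 2: roll=10 (strike), consumes 1 roll
Frame 3 starts at roll index 3: rolls=2,8 (sum=10), consumes 2 rolls
Frame 4 starts at roll index 5: rolls=6,2 (sum=8), consumes 2 rolls
Frame 5 starts at roll index 7: roll=10 (strike), consumes 1 roll
Frame 6 starts at roll index 8: rolls=5,4 (sum=9), consumes 2 rolls
Frame 7 starts at roll index 10: rolls=8,2 (sum=10), consumes 2 rolls
Frame 8 starts at roll index 12: rolls=9,0 (sum=9), consumes 2 rolls
Frame 9 starts at roll index 14: rolls=0,0 (sum=0), consumes 2 rolls
Frame 10 starts at roll index 16: 3 remaining rolls

Answer: 0 2 3 5 7 8 10 12 14 16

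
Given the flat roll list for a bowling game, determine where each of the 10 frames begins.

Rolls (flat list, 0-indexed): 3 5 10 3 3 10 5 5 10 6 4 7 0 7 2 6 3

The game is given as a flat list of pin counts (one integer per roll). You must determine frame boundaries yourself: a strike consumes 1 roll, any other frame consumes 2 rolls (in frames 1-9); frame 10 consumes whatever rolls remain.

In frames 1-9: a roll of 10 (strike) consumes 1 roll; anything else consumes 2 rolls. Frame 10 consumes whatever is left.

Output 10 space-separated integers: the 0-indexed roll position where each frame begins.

Frame 1 starts at roll index 0: rolls=3,5 (sum=8), consumes 2 rolls
Frame 2 starts at roll index 2: roll=10 (strike), consumes 1 roll
Frame 3 starts at roll index 3: rolls=3,3 (sum=6), consumes 2 rolls
Frame 4 starts at roll index 5: roll=10 (strike), consumes 1 roll
Frame 5 starts at roll index 6: rolls=5,5 (sum=10), consumes 2 rolls
Frame 6 starts at roll index 8: roll=10 (strike), consumes 1 roll
Frame 7 starts at roll index 9: rolls=6,4 (sum=10), consumes 2 rolls
Frame 8 starts at roll index 11: rolls=7,0 (sum=7), consumes 2 rolls
Frame 9 starts at roll index 13: rolls=7,2 (sum=9), consumes 2 rolls
Frame 10 starts at roll index 15: 2 remaining rolls

Answer: 0 2 3 5 6 8 9 11 13 15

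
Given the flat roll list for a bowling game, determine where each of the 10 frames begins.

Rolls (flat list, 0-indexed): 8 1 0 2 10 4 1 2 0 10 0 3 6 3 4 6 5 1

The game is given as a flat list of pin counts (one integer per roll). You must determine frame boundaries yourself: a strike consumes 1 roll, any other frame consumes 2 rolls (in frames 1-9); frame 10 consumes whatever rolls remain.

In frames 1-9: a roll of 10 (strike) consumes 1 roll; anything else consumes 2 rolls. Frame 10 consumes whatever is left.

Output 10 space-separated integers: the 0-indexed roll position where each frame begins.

Answer: 0 2 4 5 7 9 10 12 14 16

Derivation:
Frame 1 starts at roll index 0: rolls=8,1 (sum=9), consumes 2 rolls
Frame 2 starts at roll index 2: rolls=0,2 (sum=2), consumes 2 rolls
Frame 3 starts at roll index 4: roll=10 (strike), consumes 1 roll
Frame 4 starts at roll index 5: rolls=4,1 (sum=5), consumes 2 rolls
Frame 5 starts at roll index 7: rolls=2,0 (sum=2), consumes 2 rolls
Frame 6 starts at roll index 9: roll=10 (strike), consumes 1 roll
Frame 7 starts at roll index 10: rolls=0,3 (sum=3), consumes 2 rolls
Frame 8 starts at roll index 12: rolls=6,3 (sum=9), consumes 2 rolls
Frame 9 starts at roll index 14: rolls=4,6 (sum=10), consumes 2 rolls
Frame 10 starts at roll index 16: 2 remaining rolls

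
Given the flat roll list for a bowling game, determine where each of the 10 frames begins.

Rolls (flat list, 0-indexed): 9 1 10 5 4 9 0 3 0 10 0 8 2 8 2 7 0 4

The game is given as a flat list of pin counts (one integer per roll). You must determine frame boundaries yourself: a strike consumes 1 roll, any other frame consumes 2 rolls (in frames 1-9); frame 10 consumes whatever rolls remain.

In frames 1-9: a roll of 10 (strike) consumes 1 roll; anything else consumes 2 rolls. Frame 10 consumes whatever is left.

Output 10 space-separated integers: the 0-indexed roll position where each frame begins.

Answer: 0 2 3 5 7 9 10 12 14 16

Derivation:
Frame 1 starts at roll index 0: rolls=9,1 (sum=10), consumes 2 rolls
Frame 2 starts at roll index 2: roll=10 (strike), consumes 1 roll
Frame 3 starts at roll index 3: rolls=5,4 (sum=9), consumes 2 rolls
Frame 4 starts at roll index 5: rolls=9,0 (sum=9), consumes 2 rolls
Frame 5 starts at roll index 7: rolls=3,0 (sum=3), consumes 2 rolls
Frame 6 starts at roll index 9: roll=10 (strike), consumes 1 roll
Frame 7 starts at roll index 10: rolls=0,8 (sum=8), consumes 2 rolls
Frame 8 starts at roll index 12: rolls=2,8 (sum=10), consumes 2 rolls
Frame 9 starts at roll index 14: rolls=2,7 (sum=9), consumes 2 rolls
Frame 10 starts at roll index 16: 2 remaining rolls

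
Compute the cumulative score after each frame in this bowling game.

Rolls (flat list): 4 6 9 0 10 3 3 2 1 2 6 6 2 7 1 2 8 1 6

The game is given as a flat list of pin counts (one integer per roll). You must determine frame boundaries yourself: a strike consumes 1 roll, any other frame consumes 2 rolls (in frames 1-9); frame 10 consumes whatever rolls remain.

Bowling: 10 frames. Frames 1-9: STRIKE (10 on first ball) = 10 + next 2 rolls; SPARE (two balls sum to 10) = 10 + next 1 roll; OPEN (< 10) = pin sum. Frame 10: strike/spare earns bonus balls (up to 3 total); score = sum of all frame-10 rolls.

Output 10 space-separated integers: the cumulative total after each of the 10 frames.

Frame 1: SPARE (4+6=10). 10 + next roll (9) = 19. Cumulative: 19
Frame 2: OPEN (9+0=9). Cumulative: 28
Frame 3: STRIKE. 10 + next two rolls (3+3) = 16. Cumulative: 44
Frame 4: OPEN (3+3=6). Cumulative: 50
Frame 5: OPEN (2+1=3). Cumulative: 53
Frame 6: OPEN (2+6=8). Cumulative: 61
Frame 7: OPEN (6+2=8). Cumulative: 69
Frame 8: OPEN (7+1=8). Cumulative: 77
Frame 9: SPARE (2+8=10). 10 + next roll (1) = 11. Cumulative: 88
Frame 10: OPEN. Sum of all frame-10 rolls (1+6) = 7. Cumulative: 95

Answer: 19 28 44 50 53 61 69 77 88 95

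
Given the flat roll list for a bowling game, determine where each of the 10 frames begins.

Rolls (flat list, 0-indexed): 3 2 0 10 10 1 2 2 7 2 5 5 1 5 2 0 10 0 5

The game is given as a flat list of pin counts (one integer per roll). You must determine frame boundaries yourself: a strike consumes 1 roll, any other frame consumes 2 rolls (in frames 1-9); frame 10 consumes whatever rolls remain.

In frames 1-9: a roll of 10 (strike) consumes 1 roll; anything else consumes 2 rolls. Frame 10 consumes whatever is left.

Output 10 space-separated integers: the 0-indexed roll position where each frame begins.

Answer: 0 2 4 5 7 9 11 13 15 17

Derivation:
Frame 1 starts at roll index 0: rolls=3,2 (sum=5), consumes 2 rolls
Frame 2 starts at roll index 2: rolls=0,10 (sum=10), consumes 2 rolls
Frame 3 starts at roll index 4: roll=10 (strike), consumes 1 roll
Frame 4 starts at roll index 5: rolls=1,2 (sum=3), consumes 2 rolls
Frame 5 starts at roll index 7: rolls=2,7 (sum=9), consumes 2 rolls
Frame 6 starts at roll index 9: rolls=2,5 (sum=7), consumes 2 rolls
Frame 7 starts at roll index 11: rolls=5,1 (sum=6), consumes 2 rolls
Frame 8 starts at roll index 13: rolls=5,2 (sum=7), consumes 2 rolls
Frame 9 starts at roll index 15: rolls=0,10 (sum=10), consumes 2 rolls
Frame 10 starts at roll index 17: 2 remaining rolls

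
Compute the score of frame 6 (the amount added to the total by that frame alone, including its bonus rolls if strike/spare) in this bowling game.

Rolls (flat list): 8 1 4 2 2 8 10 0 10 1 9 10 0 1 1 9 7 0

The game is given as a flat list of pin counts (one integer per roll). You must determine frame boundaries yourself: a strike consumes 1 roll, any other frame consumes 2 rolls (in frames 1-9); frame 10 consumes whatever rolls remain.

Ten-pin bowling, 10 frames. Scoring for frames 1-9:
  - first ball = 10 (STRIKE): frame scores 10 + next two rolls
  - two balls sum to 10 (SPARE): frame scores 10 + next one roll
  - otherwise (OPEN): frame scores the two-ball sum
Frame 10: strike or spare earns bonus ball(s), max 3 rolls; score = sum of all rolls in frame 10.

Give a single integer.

Frame 1: OPEN (8+1=9). Cumulative: 9
Frame 2: OPEN (4+2=6). Cumulative: 15
Frame 3: SPARE (2+8=10). 10 + next roll (10) = 20. Cumulative: 35
Frame 4: STRIKE. 10 + next two rolls (0+10) = 20. Cumulative: 55
Frame 5: SPARE (0+10=10). 10 + next roll (1) = 11. Cumulative: 66
Frame 6: SPARE (1+9=10). 10 + next roll (10) = 20. Cumulative: 86
Frame 7: STRIKE. 10 + next two rolls (0+1) = 11. Cumulative: 97
Frame 8: OPEN (0+1=1). Cumulative: 98

Answer: 20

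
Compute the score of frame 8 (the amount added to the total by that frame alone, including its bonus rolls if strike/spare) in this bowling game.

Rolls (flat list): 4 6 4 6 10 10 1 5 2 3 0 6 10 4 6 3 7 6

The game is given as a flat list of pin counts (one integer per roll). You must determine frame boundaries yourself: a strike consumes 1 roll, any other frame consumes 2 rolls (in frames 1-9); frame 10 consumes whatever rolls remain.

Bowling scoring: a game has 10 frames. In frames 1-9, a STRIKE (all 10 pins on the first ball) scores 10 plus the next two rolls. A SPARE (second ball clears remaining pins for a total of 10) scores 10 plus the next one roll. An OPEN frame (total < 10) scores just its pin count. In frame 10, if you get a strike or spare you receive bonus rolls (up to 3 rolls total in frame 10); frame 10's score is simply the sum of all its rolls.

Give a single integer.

Answer: 20

Derivation:
Frame 1: SPARE (4+6=10). 10 + next roll (4) = 14. Cumulative: 14
Frame 2: SPARE (4+6=10). 10 + next roll (10) = 20. Cumulative: 34
Frame 3: STRIKE. 10 + next two rolls (10+1) = 21. Cumulative: 55
Frame 4: STRIKE. 10 + next two rolls (1+5) = 16. Cumulative: 71
Frame 5: OPEN (1+5=6). Cumulative: 77
Frame 6: OPEN (2+3=5). Cumulative: 82
Frame 7: OPEN (0+6=6). Cumulative: 88
Frame 8: STRIKE. 10 + next two rolls (4+6) = 20. Cumulative: 108
Frame 9: SPARE (4+6=10). 10 + next roll (3) = 13. Cumulative: 121
Frame 10: SPARE. Sum of all frame-10 rolls (3+7+6) = 16. Cumulative: 137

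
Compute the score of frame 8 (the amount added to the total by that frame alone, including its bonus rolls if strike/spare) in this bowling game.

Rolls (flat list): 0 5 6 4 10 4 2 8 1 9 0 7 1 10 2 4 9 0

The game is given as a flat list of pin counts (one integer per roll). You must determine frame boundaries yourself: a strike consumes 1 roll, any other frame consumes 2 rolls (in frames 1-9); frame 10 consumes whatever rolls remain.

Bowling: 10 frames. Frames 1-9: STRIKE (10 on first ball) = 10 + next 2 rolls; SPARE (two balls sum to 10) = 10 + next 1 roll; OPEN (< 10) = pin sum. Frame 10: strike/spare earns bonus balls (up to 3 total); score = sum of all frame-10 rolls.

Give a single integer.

Answer: 16

Derivation:
Frame 1: OPEN (0+5=5). Cumulative: 5
Frame 2: SPARE (6+4=10). 10 + next roll (10) = 20. Cumulative: 25
Frame 3: STRIKE. 10 + next two rolls (4+2) = 16. Cumulative: 41
Frame 4: OPEN (4+2=6). Cumulative: 47
Frame 5: OPEN (8+1=9). Cumulative: 56
Frame 6: OPEN (9+0=9). Cumulative: 65
Frame 7: OPEN (7+1=8). Cumulative: 73
Frame 8: STRIKE. 10 + next two rolls (2+4) = 16. Cumulative: 89
Frame 9: OPEN (2+4=6). Cumulative: 95
Frame 10: OPEN. Sum of all frame-10 rolls (9+0) = 9. Cumulative: 104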